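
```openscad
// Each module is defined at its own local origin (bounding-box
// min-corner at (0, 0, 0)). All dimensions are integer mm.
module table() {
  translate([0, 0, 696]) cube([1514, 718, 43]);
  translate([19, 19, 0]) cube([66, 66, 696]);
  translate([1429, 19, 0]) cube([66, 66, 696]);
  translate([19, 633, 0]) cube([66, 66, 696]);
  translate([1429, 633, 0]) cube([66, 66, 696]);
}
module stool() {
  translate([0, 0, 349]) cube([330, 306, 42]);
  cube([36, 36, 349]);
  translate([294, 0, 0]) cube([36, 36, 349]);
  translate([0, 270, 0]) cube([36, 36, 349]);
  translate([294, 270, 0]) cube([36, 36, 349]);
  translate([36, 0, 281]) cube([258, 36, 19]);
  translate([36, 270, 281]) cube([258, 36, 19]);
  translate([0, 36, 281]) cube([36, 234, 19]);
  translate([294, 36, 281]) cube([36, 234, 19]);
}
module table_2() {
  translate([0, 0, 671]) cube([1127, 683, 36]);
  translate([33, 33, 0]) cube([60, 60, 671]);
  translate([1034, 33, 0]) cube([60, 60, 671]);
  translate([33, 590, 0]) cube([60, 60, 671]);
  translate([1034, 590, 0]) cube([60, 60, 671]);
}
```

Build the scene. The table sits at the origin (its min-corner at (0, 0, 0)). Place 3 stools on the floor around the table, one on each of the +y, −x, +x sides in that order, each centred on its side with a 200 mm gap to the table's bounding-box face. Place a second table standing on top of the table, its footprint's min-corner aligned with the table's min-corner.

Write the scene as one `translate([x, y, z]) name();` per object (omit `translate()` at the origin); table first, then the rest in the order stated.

table();
translate([592, 918, 0]) stool();
translate([-530, 206, 0]) stool();
translate([1714, 206, 0]) stool();
translate([0, 0, 739]) table_2();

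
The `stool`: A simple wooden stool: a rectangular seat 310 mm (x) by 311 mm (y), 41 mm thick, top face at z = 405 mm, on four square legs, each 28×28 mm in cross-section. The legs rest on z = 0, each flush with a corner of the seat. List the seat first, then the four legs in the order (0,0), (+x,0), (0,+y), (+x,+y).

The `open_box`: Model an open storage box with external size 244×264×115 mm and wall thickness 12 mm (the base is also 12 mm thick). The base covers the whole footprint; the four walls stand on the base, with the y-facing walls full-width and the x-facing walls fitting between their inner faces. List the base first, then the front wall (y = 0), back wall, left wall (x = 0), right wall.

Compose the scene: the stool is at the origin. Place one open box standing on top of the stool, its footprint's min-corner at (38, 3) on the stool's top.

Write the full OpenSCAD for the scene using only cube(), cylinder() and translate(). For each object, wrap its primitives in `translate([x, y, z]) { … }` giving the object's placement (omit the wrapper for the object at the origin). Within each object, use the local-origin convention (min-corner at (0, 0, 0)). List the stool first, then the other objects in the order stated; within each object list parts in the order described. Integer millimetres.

translate([0, 0, 364]) cube([310, 311, 41]);
cube([28, 28, 364]);
translate([282, 0, 0]) cube([28, 28, 364]);
translate([0, 283, 0]) cube([28, 28, 364]);
translate([282, 283, 0]) cube([28, 28, 364]);
translate([38, 3, 405]) {
  cube([244, 264, 12]);
  translate([0, 0, 12]) cube([244, 12, 103]);
  translate([0, 252, 12]) cube([244, 12, 103]);
  translate([0, 12, 12]) cube([12, 240, 103]);
  translate([232, 12, 12]) cube([12, 240, 103]);
}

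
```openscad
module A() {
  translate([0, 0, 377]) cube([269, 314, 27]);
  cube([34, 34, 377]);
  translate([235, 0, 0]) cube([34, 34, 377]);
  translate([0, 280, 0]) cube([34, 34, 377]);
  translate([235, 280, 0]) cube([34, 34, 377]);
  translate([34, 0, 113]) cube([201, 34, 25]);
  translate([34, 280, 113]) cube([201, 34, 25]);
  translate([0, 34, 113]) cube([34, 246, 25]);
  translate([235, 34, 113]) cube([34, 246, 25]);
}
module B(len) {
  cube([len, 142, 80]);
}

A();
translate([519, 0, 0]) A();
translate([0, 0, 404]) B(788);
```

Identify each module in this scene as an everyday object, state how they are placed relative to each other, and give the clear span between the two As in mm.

A is a stool. B is a beam. A beam spans the tops of two stools. The clear span between the two stools is 250 mm.

Second stool starts at x = 519; first ends at x = 269; clear span = 519 − 269 = 250 mm.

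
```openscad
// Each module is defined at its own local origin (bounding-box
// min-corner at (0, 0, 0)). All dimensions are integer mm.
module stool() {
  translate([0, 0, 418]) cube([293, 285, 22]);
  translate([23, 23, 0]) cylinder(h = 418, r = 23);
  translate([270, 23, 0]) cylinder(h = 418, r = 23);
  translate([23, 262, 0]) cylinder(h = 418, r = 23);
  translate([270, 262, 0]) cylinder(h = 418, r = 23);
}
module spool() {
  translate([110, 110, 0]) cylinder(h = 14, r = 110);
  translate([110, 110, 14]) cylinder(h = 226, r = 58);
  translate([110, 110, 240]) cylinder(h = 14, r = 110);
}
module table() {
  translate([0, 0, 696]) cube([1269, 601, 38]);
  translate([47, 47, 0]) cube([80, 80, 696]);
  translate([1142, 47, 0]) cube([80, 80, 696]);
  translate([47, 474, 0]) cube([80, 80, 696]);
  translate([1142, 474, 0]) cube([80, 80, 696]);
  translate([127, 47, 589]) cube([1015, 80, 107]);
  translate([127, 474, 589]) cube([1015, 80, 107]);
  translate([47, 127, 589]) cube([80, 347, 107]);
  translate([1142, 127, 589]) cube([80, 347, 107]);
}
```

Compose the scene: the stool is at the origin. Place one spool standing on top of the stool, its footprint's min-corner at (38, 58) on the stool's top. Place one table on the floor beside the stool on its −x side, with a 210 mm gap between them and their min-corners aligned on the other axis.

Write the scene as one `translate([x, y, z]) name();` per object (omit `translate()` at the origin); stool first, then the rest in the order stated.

stool();
translate([38, 58, 440]) spool();
translate([-1479, 0, 0]) table();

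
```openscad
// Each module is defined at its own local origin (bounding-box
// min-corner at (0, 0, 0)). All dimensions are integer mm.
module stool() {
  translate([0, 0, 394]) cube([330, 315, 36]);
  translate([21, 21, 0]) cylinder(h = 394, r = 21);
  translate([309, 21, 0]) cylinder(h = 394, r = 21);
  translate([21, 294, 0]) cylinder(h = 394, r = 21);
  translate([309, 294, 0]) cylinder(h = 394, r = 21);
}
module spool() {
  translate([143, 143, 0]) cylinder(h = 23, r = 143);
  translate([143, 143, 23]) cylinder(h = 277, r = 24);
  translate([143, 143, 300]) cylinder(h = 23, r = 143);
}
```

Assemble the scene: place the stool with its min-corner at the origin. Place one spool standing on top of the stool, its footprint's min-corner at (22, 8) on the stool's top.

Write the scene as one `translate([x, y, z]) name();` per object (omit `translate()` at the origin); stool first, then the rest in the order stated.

stool();
translate([22, 8, 430]) spool();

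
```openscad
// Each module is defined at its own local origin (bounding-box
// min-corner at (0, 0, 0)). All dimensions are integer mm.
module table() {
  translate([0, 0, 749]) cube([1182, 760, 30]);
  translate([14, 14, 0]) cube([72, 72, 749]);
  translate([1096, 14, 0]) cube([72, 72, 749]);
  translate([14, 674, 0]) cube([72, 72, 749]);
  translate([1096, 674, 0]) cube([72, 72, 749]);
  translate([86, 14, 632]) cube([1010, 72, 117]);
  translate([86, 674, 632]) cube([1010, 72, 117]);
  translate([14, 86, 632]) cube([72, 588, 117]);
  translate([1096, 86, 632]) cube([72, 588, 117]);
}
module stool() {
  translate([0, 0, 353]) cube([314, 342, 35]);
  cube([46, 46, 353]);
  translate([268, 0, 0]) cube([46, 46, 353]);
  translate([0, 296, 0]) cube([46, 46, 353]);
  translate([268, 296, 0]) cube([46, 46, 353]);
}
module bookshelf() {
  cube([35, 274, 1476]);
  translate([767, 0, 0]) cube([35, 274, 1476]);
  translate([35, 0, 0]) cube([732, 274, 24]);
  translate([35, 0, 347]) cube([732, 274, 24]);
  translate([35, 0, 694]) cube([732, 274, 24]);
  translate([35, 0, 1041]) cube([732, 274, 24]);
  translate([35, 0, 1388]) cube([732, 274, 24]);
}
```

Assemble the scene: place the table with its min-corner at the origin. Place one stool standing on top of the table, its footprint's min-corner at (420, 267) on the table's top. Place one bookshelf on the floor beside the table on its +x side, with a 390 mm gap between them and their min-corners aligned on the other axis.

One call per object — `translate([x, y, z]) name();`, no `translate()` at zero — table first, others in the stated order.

table();
translate([420, 267, 779]) stool();
translate([1572, 0, 0]) bookshelf();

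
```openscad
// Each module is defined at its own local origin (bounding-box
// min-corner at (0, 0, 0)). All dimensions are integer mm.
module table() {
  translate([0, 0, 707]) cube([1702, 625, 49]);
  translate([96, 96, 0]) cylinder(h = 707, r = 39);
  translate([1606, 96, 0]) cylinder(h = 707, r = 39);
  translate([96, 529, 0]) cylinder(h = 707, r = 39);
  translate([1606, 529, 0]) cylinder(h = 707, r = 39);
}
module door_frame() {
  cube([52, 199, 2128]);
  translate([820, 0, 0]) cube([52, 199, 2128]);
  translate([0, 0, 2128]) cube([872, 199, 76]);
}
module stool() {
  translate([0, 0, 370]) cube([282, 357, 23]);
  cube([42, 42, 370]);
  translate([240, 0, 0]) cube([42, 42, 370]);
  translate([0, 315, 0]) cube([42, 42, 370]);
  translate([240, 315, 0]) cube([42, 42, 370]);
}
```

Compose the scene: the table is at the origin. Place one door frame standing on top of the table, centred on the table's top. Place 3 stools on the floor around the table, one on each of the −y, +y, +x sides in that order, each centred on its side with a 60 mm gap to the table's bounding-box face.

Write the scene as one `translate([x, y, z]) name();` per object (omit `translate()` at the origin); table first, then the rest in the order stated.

table();
translate([415, 213, 756]) door_frame();
translate([710, -417, 0]) stool();
translate([710, 685, 0]) stool();
translate([1762, 134, 0]) stool();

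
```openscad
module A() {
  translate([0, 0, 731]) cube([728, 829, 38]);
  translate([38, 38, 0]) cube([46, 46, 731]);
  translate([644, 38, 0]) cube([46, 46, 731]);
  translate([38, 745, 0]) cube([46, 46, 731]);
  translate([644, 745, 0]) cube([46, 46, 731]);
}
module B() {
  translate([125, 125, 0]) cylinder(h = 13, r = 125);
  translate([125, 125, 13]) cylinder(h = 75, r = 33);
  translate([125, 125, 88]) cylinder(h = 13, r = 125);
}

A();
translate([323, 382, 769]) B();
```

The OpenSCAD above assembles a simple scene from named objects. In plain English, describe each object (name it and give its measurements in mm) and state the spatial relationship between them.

A is a rectangular dining table. The top is 728×829×38 mm with its upper surface at z = 769 mm. It stands on four 46×46 mm square legs, each inset 38 mm from the nearest pair of top edges, running from the floor to the underside of the top.

B is a spool: two coaxial disc flanges of radius 125 mm and thickness 13 mm, joined by a core cylinder of radius 33 mm and height 75 mm. The lower flange rests on z = 0 and the three cylinders share a vertical axis.

The spool is on top of the table.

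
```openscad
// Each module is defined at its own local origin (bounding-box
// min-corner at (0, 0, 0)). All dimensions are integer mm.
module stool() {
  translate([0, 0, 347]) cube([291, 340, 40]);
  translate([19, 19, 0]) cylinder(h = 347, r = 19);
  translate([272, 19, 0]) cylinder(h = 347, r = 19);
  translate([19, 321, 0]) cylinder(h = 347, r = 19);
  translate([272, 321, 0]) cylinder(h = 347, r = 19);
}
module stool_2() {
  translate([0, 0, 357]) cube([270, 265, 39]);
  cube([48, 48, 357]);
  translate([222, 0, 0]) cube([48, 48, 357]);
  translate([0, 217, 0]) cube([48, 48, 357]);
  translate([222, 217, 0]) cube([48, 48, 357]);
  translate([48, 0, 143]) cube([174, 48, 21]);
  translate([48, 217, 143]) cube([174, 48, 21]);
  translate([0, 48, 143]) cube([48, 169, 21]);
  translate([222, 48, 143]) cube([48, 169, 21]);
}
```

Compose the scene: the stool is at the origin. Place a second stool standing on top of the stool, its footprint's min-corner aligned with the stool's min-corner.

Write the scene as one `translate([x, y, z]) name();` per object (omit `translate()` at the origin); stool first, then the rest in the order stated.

stool();
translate([0, 0, 387]) stool_2();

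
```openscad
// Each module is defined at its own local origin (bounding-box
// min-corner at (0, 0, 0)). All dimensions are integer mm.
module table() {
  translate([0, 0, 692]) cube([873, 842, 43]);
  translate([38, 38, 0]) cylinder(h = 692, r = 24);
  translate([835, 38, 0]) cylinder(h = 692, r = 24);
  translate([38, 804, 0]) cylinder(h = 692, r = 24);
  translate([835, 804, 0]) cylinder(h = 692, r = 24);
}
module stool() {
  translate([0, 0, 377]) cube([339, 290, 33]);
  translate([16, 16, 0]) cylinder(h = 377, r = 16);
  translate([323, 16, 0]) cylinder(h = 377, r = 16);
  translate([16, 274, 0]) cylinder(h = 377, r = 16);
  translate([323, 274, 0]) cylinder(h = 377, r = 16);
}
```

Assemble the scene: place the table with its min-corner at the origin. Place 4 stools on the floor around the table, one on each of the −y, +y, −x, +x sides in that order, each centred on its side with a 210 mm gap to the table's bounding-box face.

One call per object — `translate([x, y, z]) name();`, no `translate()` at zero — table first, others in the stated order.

table();
translate([267, -500, 0]) stool();
translate([267, 1052, 0]) stool();
translate([-549, 276, 0]) stool();
translate([1083, 276, 0]) stool();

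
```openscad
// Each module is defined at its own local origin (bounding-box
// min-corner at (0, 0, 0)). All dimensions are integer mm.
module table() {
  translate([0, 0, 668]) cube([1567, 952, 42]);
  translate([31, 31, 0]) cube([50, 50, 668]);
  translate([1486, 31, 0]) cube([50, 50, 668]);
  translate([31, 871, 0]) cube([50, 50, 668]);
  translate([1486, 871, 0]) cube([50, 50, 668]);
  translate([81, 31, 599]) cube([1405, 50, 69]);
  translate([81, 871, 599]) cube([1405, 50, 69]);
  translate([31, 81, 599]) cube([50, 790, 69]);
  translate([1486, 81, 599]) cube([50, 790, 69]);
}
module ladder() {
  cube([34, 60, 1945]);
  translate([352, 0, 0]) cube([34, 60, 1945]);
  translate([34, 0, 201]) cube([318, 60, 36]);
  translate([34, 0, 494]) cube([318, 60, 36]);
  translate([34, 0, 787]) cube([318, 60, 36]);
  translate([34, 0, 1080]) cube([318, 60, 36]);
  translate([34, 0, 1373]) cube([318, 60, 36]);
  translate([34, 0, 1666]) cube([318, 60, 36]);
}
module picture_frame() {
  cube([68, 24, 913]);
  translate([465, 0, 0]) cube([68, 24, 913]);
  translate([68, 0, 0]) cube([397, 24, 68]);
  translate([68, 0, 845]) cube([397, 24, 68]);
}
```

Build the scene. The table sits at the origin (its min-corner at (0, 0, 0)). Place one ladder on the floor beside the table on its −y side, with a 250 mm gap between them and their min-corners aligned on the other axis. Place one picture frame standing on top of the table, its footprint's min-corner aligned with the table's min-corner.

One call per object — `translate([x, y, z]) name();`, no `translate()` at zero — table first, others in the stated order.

table();
translate([0, -310, 0]) ladder();
translate([0, 0, 710]) picture_frame();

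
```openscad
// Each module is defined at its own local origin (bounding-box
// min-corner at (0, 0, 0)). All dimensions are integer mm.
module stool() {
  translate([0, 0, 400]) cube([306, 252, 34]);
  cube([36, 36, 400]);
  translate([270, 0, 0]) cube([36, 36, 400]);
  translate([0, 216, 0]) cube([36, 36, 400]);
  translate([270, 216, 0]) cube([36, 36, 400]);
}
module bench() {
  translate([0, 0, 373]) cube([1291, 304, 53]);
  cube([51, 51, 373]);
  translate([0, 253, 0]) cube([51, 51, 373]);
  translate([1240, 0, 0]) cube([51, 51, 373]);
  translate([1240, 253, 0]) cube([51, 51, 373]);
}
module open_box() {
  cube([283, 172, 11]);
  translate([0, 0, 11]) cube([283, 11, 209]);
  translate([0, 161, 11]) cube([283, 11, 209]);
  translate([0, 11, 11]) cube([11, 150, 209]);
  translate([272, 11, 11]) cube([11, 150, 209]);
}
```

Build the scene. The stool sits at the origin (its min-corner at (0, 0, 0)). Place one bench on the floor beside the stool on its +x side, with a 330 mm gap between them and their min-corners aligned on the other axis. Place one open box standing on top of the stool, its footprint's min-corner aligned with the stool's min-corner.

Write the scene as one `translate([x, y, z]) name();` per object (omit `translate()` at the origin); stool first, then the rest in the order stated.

stool();
translate([636, 0, 0]) bench();
translate([0, 0, 434]) open_box();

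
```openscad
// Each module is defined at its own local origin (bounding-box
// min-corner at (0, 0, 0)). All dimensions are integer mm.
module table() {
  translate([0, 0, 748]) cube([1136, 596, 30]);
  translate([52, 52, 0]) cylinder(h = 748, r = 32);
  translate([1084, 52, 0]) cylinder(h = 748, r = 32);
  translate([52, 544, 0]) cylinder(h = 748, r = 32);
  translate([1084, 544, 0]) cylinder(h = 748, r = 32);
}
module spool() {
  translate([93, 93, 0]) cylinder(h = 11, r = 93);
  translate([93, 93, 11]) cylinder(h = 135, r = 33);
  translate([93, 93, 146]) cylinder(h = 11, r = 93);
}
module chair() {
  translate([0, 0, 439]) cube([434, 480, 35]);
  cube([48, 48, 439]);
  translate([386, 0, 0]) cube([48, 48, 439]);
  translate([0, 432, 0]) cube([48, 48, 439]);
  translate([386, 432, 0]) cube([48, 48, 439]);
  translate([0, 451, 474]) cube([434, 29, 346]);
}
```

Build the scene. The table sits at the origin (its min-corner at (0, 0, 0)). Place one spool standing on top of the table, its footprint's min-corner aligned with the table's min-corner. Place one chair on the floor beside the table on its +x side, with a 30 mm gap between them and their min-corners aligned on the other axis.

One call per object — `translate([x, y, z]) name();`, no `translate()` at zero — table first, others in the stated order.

table();
translate([0, 0, 778]) spool();
translate([1166, 0, 0]) chair();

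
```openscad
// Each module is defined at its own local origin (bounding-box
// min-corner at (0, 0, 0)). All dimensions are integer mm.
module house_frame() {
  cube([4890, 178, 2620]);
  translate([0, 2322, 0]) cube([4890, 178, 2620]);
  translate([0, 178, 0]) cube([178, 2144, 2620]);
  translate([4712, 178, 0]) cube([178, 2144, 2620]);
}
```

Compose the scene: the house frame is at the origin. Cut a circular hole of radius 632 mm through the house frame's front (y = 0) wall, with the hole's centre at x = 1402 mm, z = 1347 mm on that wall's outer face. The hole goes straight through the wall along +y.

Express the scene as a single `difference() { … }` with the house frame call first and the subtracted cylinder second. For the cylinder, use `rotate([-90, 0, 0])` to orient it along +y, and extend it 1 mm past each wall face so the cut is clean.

difference() {
  house_frame();
  translate([1402, -1, 1347]) rotate([-90, 0, 0]) cylinder(h = 180, r = 632);
}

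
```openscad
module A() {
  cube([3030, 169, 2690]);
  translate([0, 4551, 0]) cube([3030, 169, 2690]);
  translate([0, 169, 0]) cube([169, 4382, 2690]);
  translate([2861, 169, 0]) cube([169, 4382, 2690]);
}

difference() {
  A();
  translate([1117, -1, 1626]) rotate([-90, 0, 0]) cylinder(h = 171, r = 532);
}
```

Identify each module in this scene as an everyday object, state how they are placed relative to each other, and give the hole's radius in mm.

The subtracted cylinder has r = 532 mm.

A is a house frame. The house frame has a circular hole through its front wall. The hole's radius is 532 mm.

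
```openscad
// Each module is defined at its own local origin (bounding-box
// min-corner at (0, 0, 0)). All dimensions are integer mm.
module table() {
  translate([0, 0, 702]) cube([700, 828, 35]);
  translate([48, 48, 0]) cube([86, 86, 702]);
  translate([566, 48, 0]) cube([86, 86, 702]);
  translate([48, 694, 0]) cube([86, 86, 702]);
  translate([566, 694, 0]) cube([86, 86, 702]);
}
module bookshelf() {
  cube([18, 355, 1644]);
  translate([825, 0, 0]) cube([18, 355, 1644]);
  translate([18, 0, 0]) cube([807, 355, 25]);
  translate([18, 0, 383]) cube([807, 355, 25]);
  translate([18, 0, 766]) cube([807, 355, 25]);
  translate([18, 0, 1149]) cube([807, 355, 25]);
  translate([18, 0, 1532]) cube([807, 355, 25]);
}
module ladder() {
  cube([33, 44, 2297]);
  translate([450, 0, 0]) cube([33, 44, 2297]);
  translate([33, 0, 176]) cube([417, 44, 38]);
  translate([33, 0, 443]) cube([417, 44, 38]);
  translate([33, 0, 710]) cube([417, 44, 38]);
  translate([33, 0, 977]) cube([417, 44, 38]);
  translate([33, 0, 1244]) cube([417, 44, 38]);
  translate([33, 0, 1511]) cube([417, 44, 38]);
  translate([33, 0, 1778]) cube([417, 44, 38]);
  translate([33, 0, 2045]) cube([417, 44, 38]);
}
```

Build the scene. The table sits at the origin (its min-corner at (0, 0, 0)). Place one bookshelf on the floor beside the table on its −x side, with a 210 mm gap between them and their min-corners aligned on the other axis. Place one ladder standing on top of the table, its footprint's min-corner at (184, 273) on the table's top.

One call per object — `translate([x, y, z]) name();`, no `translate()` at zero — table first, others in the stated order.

table();
translate([-1053, 0, 0]) bookshelf();
translate([184, 273, 737]) ladder();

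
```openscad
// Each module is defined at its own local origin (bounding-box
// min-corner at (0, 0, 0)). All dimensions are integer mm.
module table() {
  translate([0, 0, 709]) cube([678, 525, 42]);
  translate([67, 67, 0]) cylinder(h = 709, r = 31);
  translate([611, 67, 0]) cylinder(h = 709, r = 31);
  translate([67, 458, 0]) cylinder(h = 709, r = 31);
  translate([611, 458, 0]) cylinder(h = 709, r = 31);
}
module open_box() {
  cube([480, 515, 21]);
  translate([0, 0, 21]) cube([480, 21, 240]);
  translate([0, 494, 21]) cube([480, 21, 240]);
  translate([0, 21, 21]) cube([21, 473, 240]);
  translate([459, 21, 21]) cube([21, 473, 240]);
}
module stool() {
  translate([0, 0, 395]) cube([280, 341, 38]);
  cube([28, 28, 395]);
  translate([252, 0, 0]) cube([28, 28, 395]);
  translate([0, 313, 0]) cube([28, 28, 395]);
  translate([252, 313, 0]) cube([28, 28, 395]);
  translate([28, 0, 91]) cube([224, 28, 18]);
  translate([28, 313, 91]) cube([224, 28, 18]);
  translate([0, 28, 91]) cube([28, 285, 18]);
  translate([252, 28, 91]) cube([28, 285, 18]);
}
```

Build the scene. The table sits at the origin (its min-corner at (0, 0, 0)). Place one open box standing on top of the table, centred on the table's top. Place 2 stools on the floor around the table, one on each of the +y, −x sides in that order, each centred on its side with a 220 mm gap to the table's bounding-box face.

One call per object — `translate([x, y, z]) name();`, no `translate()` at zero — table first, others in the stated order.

table();
translate([99, 5, 751]) open_box();
translate([199, 745, 0]) stool();
translate([-500, 92, 0]) stool();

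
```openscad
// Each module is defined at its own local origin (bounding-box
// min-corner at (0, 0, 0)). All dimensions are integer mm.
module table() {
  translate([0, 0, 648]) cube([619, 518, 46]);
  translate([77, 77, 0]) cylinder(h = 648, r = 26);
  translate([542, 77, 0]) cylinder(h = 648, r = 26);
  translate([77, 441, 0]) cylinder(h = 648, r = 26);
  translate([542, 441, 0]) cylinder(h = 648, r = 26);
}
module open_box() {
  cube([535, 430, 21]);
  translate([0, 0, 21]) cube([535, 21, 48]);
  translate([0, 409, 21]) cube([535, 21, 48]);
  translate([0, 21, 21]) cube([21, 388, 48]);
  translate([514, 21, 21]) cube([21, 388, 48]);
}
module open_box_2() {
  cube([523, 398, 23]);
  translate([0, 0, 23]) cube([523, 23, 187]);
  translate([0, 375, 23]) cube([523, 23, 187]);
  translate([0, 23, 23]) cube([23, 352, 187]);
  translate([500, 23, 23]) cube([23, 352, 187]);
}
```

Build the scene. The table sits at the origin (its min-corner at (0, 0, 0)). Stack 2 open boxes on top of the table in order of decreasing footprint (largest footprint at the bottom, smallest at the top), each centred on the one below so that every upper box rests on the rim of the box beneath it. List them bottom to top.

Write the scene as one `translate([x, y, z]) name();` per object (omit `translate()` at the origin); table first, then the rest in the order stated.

table();
translate([42, 44, 694]) open_box();
translate([48, 60, 763]) open_box_2();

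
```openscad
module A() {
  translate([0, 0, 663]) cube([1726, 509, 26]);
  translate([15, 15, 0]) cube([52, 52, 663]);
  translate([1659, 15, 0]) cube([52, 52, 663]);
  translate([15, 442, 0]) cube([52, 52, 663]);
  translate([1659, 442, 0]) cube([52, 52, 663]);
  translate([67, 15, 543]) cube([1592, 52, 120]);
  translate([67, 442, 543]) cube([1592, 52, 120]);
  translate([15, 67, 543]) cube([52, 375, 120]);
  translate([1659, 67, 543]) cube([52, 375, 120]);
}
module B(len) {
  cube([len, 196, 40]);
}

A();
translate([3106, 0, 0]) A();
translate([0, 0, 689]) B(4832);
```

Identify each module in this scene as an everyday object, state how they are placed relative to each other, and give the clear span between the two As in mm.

Second table starts at x = 3106; first ends at x = 1726; clear span = 3106 − 1726 = 1380 mm.

A is a table. B is a beam. A beam spans the tops of two tables. The clear span between the two tables is 1380 mm.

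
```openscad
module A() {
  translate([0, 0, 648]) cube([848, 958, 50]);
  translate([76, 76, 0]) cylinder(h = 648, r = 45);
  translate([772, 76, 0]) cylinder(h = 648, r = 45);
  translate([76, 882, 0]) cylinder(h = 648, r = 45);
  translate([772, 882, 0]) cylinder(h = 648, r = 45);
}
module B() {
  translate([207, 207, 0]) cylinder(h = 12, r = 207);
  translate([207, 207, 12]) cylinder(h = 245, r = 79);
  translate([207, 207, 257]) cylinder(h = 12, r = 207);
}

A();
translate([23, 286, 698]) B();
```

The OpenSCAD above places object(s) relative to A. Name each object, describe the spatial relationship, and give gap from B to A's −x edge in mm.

A is a table. B is a spool. The spool is on top of the table. The gap from the spool to the table's −x edge is 23 mm.

The spool's min-x is at 23; the table's min-x is 0; gap = 23 mm.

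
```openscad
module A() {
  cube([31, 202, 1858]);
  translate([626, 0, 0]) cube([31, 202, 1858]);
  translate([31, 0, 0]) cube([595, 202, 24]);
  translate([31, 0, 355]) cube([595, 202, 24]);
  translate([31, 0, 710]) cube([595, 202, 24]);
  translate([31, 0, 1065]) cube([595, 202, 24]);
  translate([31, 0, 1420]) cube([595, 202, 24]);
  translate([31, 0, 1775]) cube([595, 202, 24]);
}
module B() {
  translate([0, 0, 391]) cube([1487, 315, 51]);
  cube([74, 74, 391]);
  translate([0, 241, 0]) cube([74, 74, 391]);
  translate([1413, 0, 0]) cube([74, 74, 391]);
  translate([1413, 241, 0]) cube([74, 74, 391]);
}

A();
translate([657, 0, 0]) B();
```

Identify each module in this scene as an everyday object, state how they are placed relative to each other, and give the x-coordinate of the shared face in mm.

The bookshelf's +x face and the bench's −x face are both at x = 657 mm.

A is a bookshelf. B is a bench. The bench is against the bookshelf's +x side, with their −y faces flush. The x-coordinate of the shared face is 657 mm.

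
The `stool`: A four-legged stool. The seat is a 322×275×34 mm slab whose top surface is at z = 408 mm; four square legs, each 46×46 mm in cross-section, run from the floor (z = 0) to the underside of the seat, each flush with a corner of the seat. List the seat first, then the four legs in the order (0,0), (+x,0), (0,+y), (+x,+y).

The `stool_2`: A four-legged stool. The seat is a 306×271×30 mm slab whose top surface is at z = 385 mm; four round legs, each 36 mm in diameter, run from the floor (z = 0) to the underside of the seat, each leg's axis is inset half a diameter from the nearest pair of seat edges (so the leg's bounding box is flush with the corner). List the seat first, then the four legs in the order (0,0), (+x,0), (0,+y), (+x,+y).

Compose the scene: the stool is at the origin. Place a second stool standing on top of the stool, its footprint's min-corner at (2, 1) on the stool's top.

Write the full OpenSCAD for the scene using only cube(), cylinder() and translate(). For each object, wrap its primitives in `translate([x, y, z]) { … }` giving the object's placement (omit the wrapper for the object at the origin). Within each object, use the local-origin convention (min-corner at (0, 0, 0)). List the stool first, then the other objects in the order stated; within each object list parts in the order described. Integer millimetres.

translate([0, 0, 374]) cube([322, 275, 34]);
cube([46, 46, 374]);
translate([276, 0, 0]) cube([46, 46, 374]);
translate([0, 229, 0]) cube([46, 46, 374]);
translate([276, 229, 0]) cube([46, 46, 374]);
translate([2, 1, 408]) {
  translate([0, 0, 355]) cube([306, 271, 30]);
  translate([18, 18, 0]) cylinder(h = 355, r = 18);
  translate([288, 18, 0]) cylinder(h = 355, r = 18);
  translate([18, 253, 0]) cylinder(h = 355, r = 18);
  translate([288, 253, 0]) cylinder(h = 355, r = 18);
}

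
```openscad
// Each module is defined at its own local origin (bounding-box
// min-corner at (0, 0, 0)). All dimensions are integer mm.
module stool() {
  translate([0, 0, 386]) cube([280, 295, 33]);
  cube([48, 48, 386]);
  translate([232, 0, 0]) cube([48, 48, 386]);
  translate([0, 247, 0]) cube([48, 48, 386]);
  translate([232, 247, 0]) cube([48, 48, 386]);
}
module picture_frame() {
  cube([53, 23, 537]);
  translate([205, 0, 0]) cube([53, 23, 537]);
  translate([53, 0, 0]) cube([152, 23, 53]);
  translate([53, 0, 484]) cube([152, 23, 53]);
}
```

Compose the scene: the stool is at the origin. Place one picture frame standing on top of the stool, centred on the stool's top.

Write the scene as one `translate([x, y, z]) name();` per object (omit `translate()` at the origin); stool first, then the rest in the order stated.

stool();
translate([11, 136, 419]) picture_frame();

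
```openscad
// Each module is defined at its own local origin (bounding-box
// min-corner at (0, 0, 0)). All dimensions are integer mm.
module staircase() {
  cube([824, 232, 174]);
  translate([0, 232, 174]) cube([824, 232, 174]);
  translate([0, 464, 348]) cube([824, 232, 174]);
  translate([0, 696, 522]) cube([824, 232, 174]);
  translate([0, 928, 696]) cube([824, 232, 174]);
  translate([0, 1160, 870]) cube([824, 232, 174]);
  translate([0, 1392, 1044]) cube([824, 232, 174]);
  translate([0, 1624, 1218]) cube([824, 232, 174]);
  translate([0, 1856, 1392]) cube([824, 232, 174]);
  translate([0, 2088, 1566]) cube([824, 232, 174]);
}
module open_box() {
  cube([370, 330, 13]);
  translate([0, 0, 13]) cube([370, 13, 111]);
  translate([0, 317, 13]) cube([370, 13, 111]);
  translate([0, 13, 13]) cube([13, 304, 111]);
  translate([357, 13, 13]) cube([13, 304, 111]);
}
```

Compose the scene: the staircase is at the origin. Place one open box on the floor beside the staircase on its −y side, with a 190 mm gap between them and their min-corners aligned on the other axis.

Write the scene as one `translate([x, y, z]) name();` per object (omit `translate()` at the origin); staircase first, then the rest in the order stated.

staircase();
translate([0, -520, 0]) open_box();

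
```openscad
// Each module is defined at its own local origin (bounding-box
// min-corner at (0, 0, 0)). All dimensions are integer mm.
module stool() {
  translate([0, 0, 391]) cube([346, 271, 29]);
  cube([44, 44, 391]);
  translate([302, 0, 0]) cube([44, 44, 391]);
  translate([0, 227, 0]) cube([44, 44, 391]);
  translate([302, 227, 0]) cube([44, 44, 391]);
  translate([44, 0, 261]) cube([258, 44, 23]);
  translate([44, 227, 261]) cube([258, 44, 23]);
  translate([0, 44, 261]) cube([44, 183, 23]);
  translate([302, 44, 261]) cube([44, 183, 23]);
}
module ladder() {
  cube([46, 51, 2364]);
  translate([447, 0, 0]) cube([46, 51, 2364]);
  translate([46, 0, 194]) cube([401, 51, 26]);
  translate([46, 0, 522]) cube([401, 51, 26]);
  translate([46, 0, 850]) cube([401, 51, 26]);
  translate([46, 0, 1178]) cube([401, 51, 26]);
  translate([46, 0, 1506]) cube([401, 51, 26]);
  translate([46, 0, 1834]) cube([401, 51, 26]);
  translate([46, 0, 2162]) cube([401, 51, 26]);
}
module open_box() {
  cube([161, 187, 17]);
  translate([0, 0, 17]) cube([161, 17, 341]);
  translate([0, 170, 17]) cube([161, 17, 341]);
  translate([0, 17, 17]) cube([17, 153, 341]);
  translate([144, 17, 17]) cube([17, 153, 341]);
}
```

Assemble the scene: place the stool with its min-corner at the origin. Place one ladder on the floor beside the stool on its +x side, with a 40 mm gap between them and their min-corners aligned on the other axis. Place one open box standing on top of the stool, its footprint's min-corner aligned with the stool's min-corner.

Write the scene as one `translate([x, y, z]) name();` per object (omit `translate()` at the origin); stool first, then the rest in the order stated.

stool();
translate([386, 0, 0]) ladder();
translate([0, 0, 420]) open_box();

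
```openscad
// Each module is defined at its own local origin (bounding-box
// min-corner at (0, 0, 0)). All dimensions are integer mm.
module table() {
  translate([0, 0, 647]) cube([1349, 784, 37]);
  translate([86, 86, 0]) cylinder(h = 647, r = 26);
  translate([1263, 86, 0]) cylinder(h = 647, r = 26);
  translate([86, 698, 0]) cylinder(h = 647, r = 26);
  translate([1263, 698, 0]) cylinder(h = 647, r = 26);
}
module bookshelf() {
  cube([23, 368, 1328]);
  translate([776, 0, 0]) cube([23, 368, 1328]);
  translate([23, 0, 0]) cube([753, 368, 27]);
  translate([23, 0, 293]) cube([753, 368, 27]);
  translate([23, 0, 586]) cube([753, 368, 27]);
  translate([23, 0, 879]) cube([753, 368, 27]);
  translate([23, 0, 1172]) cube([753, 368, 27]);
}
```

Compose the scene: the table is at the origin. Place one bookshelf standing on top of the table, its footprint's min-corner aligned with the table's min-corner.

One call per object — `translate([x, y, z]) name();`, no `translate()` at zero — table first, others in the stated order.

table();
translate([0, 0, 684]) bookshelf();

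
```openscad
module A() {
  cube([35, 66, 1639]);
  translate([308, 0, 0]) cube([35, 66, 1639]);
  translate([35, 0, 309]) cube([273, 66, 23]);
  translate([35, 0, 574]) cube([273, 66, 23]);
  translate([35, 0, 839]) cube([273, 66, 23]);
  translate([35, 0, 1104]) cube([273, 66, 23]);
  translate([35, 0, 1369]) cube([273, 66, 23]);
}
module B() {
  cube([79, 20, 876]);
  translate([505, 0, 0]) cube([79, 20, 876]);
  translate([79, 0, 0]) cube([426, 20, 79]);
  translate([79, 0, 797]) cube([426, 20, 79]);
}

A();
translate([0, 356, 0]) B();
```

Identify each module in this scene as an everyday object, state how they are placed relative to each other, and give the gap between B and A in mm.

A is a ladder. B is a picture frame. The picture frame is on the floor beside the ladder on its +y side. The gap between the picture frame and the ladder is 290 mm.

The picture frame's nearest face is 290 mm from the ladder's +y face.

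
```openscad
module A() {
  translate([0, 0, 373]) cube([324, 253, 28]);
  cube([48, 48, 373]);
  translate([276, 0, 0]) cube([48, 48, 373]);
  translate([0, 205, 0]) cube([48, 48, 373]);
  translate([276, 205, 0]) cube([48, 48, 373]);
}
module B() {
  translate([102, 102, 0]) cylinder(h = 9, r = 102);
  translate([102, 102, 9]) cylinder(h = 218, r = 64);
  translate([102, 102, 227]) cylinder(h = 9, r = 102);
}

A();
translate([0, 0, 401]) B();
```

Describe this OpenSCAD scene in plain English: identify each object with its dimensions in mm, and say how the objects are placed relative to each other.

A is a four-legged stool. The seat is 324×253 mm, 28 mm thick, top at z = 401 mm. It stands on four square legs, each 48×48 mm in cross-section, from z = 0 to the seat underside, each flush with a corner of the seat.

B is a spool: two coaxial disc flanges of radius 102 mm and thickness 9 mm, joined by a core cylinder of radius 64 mm and height 218 mm. The lower flange rests on z = 0 and the three cylinders share a vertical axis.

The spool is on top of the stool.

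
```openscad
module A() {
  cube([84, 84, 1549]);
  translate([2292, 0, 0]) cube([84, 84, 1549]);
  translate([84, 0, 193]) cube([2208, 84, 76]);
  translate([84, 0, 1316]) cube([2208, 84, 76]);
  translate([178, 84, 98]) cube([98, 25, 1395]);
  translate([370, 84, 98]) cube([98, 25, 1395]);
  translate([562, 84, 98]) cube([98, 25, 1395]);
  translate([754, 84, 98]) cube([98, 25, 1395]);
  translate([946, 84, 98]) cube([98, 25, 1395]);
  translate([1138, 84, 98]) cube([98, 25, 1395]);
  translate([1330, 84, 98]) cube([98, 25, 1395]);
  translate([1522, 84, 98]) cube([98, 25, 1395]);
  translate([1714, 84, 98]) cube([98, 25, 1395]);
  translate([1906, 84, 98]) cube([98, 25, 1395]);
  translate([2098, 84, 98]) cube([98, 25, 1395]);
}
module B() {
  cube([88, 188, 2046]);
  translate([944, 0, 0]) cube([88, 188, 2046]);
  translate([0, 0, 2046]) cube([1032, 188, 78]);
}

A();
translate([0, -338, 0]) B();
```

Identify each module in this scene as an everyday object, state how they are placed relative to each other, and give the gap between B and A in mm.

A is a fence section. B is a door frame. The door frame is on the floor beside the fence section on its −y side. The gap between the door frame and the fence section is 150 mm.

The door frame's nearest face is 150 mm from the fence section's −y face.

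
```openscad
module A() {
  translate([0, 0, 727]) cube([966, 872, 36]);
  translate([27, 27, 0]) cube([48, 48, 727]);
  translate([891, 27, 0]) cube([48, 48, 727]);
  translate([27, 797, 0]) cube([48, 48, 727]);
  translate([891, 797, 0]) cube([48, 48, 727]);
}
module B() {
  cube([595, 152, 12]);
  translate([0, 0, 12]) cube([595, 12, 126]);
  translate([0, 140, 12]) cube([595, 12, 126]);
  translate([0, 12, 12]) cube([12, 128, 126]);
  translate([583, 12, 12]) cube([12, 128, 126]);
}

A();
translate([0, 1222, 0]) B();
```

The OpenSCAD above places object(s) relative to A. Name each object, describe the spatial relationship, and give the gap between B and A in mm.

A is a table. B is an open box. The open box is on the floor beside the table on its +y side. The gap between the open box and the table is 350 mm.

The open box's nearest face is 350 mm from the table's +y face.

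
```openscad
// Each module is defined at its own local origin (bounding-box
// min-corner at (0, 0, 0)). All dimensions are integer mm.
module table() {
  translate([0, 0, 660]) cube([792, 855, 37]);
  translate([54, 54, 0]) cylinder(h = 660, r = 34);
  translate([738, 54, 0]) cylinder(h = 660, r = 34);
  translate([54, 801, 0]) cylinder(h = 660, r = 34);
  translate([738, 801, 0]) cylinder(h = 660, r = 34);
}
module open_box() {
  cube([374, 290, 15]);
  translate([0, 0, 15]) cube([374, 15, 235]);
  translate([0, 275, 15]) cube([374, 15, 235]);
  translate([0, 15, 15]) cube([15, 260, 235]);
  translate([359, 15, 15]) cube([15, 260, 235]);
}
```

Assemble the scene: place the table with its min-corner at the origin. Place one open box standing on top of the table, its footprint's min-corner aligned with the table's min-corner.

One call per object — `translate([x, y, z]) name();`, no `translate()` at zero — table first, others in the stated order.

table();
translate([0, 0, 697]) open_box();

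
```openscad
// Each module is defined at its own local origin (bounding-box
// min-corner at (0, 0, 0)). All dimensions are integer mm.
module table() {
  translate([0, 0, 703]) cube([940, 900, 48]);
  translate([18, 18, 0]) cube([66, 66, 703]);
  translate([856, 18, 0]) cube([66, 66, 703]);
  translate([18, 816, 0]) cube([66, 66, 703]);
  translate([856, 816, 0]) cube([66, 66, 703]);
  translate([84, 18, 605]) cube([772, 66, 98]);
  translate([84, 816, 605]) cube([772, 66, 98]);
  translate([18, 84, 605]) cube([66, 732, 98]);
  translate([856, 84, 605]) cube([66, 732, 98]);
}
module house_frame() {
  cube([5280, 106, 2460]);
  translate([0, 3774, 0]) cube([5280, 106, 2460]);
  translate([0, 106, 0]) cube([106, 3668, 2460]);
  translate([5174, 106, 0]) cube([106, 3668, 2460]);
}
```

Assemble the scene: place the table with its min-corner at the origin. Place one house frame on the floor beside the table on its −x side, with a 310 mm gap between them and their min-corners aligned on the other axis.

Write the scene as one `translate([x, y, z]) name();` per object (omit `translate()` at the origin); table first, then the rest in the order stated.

table();
translate([-5590, 0, 0]) house_frame();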